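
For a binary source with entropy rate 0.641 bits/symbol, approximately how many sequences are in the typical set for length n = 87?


log2|A_typical| = nH = 87 * 0.641 = 55.767, so |A_typical| ~ 2^55.767 = 6.131e+16

6.131e+16


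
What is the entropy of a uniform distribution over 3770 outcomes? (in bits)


H = log2(n) = log2(3770) = 11.8803

11.8803 bits


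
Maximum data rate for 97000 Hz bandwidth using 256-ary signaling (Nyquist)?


Rate = 2 * B * log2(M) = 2 * 97000 * 8.0 = 1552000.0

1552000.0 bps


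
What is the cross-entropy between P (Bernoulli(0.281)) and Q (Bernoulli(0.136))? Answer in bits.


H(P,Q) = -p*log2(q) - (1-p)*log2(1-q). -0.281*log2(0.136) = 0.808808; -0.719*log2(0.864) = 0.151635. H(P,Q) = 0.808808 + 0.151635 = 0.9604

0.9604 bits


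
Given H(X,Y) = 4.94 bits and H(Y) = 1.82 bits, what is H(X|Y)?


H(X|Y) = H(X,Y) - H(Y) = 4.94 - 1.82 = 3.12

3.12 bits


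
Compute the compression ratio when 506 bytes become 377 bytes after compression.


Ratio = original / compressed = 506 / 377 = 1.3422

1.3422


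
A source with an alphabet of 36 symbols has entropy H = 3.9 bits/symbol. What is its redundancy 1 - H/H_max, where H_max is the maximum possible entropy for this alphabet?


H_max = log2(K) = log2(36) = 5.1699 bits/symbol. Redundancy = 1 - H/H_max = 1 - 3.9/5.1699 = 1 - 0.7544 = 0.2456

0.2456


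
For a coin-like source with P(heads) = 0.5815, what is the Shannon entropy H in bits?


H = -p*log2(p) - (1-p)*log2(1-p). -0.5815*log2(0.5815) = 0.454820; -0.4185*log2(0.4185) = 0.525929. H = 0.454820 + 0.525929 = 0.9807

0.9807 bits


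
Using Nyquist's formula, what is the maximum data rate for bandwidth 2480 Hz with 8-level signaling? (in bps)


Rate = 2 * B * log2(M) = 2 * 2480 * 3.0 = 14880.0

14880.0 bps


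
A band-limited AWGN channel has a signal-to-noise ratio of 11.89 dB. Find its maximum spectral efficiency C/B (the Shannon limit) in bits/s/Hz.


SNR_linear = 10^(11.89/10) = 15.4525; C/B = log2(1 + SNR_linear) = log2(1 + 15.4525) = 4.0402

4.0402 bits/s/Hz


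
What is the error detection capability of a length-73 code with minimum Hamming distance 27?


Detection capability = d_min - 1 = 27 - 1 = 26

26 errors


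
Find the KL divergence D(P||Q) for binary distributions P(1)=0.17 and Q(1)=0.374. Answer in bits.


KL = p*log2(p/q) + (1-p)*log2((1-p)/(1-q)) = 0.17*log2(0.17/0.374) + 0.83*log2(0.83/0.626) = 0.1444

0.1444 bits


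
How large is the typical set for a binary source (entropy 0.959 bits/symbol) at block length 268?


log2|A_typical| = nH = 268 * 0.959 = 257.012, so |A_typical| ~ 2^257.012 = 2.335e+77

2.335e+77


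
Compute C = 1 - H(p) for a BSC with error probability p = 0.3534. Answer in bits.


H(p) = -p*log2(p) - (1-p)*log2(1-p) = -0.3534*log2(0.3534) - 0.6466*log2(0.6466) = 0.530321 + 0.406747 = 0.9371. C = 1 - H(p) = 1 - 0.9371 = 0.0629

0.0629 bits


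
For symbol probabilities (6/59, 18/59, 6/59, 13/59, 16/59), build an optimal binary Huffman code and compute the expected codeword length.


Huffman construction (repeatedly merge the two least-probable nodes; each merge adds 1 bit to every symbol beneath it): 6/59 + 6/59 = 12/59; 12/59 + 13/59 = 25/59; 16/59 + 18/59 = 34/59; 25/59 + 34/59 = 1. Resulting codeword lengths (in the order the probabilities were given): (3, 2, 3, 2, 2). L_avg = sum(p_i * l_i) = 6/59*3 + 18/59*2 + 6/59*3 + 13/59*2 + 16/59*2 = 130/59 = 2.2034

2.2034 bits


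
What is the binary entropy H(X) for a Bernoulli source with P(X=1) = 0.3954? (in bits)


H = -p*log2(p) - (1-p)*log2(1-p). -0.3954*log2(0.3954) = 0.529288; -0.6046*log2(0.6046) = 0.438908. H = 0.529288 + 0.438908 = 0.9682

0.9682 bits


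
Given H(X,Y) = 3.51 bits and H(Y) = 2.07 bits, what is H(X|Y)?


H(X|Y) = H(X,Y) - H(Y) = 3.51 - 2.07 = 1.44

1.44 bits


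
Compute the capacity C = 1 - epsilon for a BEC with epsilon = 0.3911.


C = 1 - epsilon = 1 - 0.3911 = 0.6089

0.6089 bits


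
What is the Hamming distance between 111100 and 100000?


Count differing positions: . ^ ^ ^ . . = 3 differences

3


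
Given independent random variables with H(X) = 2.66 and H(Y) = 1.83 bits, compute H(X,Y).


For independent variables, H(X,Y) = H(X) + H(Y) = 2.66 + 1.83 = 4.49

4.49 bits


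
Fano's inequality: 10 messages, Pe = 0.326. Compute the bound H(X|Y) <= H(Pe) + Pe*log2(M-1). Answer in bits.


H(Pe) = -Pe*log2(Pe) - (1-Pe)*log2(1-Pe) = -0.326*log2(0.326) - 0.674*log2(0.674) = 0.527160 + 0.383627 = 0.9108. Pe*log2(M-1) = 0.326*log2(9) = 1.033396. Bound = H(Pe) + Pe*log2(M-1) = 0.527160 + 0.383627 + 1.033396 = 1.9442

1.9442 bits


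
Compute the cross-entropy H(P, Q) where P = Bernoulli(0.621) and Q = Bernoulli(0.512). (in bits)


H(P,Q) = -p*log2(q) - (1-p)*log2(1-q). -0.621*log2(0.512) = 0.599752; -0.379*log2(0.488) = 0.392283. H(P,Q) = 0.599752 + 0.392283 = 0.992

0.992 bits


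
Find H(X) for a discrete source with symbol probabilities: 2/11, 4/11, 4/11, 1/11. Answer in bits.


H = -sum(p_i * log2(p_i)). Terms: -(2/11)*log2(2/11) = 0.447169; -(4/11)*log2(4/11) = 0.530702; -(4/11)*log2(4/11) = 0.530702; -(1/11)*log2(1/11) = 0.314494. H = 0.447169 + 0.530702 + 0.530702 + 0.314494 = 1.8231

1.8231 bits


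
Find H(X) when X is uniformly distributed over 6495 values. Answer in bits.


H = log2(n) = log2(6495) = 12.6651

12.6651 bits


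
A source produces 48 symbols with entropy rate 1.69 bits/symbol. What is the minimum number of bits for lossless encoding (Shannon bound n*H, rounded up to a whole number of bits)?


Minimum bits >= n * H = 48 * 1.69 = 81.12, rounded up to a whole number of bits = 82

82 bits


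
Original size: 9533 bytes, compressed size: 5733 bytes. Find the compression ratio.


Ratio = original / compressed = 9533 / 5733 = 1.6628

1.6628


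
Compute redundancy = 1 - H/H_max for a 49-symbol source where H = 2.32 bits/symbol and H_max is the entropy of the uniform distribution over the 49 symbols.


H_max = log2(K) = log2(49) = 5.6147 bits/symbol. Redundancy = 1 - H/H_max = 1 - 2.32/5.6147 = 1 - 0.4132 = 0.5868

0.5868


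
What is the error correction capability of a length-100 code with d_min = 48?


Correction capability = floor((d-1)/2) = floor((48-1)/2) = 23

23 errors


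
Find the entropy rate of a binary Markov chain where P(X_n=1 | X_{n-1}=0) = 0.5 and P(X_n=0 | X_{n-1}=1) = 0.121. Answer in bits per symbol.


Stationary distribution: pi_0 = p10/(p01+p10) = 0.1948, pi_1 = 0.8052. Entropy rate H' = pi_0*H(p01) + pi_1*H(p10) = 0.1948*1.0 + 0.8052*0.5322 = 0.6234

0.6234 bits/symbol


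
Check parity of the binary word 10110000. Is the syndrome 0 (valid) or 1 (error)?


Syndrome = XOR of all bits = 1 XOR 0 XOR 1 XOR 1 XOR 0 XOR 0 XOR 0 XOR 0 = 1

1


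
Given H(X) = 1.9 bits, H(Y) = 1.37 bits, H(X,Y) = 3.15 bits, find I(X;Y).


I(X;Y) = H(X) + H(Y) - H(X,Y) = 1.9 + 1.37 - 3.15 = 0.12

0.12 bits


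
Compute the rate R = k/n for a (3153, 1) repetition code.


Rate = k/n = 1/3153

1/3153


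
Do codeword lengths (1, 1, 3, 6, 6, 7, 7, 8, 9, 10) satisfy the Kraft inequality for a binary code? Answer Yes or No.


Kraft sum = sum(2^(-l_i)) = 1.1787, need <= 1. Result: violated (a binary prefix-free code with these lengths cannot exist)

No


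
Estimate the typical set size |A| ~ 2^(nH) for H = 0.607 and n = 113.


log2|A_typical| = nH = 113 * 0.607 = 68.591, so |A_typical| ~ 2^68.591 = 4.446e+20

4.446e+20


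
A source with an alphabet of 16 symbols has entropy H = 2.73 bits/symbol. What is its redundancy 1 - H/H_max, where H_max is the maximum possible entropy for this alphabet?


H_max = log2(K) = log2(16) = 4.0 bits/symbol. Redundancy = 1 - H/H_max = 1 - 2.73/4.0 = 1 - 0.6825 = 0.3175

0.3175


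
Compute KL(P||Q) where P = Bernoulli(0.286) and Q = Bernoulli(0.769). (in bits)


KL = p*log2(p/q) + (1-p)*log2((1-p)/(1-q)) = 0.286*log2(0.286/0.769) + 0.714*log2(0.714/0.231) = 0.7543

0.7543 bits


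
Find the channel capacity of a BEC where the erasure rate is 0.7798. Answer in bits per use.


C = 1 - epsilon = 1 - 0.7798 = 0.2202

0.2202 bits


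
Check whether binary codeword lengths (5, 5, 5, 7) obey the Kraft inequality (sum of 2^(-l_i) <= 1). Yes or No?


Kraft sum = sum(2^(-l_i)) = 0.1016, need <= 1. Result: satisfied (a binary prefix-free code with these lengths exists)

Yes


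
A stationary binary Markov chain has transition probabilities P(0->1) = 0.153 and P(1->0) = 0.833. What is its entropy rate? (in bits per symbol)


Stationary distribution: pi_0 = p10/(p01+p10) = 0.8448, pi_1 = 0.1552. Entropy rate H' = pi_0*H(p01) + pi_1*H(p10) = 0.8448*0.6173 + 0.1552*0.6508 = 0.6225

0.6225 bits/symbol


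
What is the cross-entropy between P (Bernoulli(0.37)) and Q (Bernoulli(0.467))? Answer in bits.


H(P,Q) = -p*log2(q) - (1-p)*log2(1-q). -0.37*log2(0.467) = 0.406447; -0.63*log2(0.533) = 0.571909. H(P,Q) = 0.406447 + 0.571909 = 0.9784

0.9784 bits


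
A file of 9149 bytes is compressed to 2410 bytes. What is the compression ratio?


Ratio = original / compressed = 9149 / 2410 = 3.7963

3.7963


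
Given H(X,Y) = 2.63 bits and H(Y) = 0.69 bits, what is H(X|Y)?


H(X|Y) = H(X,Y) - H(Y) = 2.63 - 0.69 = 1.94

1.94 bits


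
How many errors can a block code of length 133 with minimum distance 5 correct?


Correction capability = floor((d-1)/2) = floor((5-1)/2) = 2

2 errors


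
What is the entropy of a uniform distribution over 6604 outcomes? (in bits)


H = log2(n) = log2(6604) = 12.6891

12.6891 bits


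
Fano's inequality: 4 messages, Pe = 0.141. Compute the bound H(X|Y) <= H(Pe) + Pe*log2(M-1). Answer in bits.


H(Pe) = -Pe*log2(Pe) - (1-Pe)*log2(1-Pe) = -0.141*log2(0.141) - 0.859*log2(0.859) = 0.398499 + 0.188353 = 0.5869. Pe*log2(M-1) = 0.141*log2(3) = 0.223480. Bound = H(Pe) + Pe*log2(M-1) = 0.398499 + 0.188353 + 0.223480 = 0.8103

0.8103 bits


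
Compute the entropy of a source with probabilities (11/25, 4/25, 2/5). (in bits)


H = -sum(p_i * log2(p_i)). Terms: -(11/25)*log2(11/25) = 0.521147; -(4/25)*log2(4/25) = 0.423017; -(2/5)*log2(2/5) = 0.528771. H = 0.521147 + 0.423017 + 0.528771 = 1.4729

1.4729 bits


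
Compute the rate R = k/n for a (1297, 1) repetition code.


Rate = k/n = 1/1297

1/1297


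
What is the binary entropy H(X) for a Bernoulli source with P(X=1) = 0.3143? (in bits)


H = -p*log2(p) - (1-p)*log2(1-p). -0.3143*log2(0.3143) = 0.524814; -0.6857*log2(0.6857) = 0.373261. H = 0.524814 + 0.373261 = 0.8981

0.8981 bits


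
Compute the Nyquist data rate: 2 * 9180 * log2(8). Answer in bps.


Rate = 2 * B * log2(M) = 2 * 9180 * 3.0 = 55080.0

55080.0 bps


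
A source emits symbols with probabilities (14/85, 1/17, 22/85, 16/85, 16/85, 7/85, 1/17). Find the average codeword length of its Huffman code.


Huffman construction (repeatedly merge the two least-probable nodes; each merge adds 1 bit to every symbol beneath it): 1/17 + 1/17 = 2/17; 7/85 + 2/17 = 1/5; 14/85 + 16/85 = 6/17; 16/85 + 1/5 = 33/85; 22/85 + 6/17 = 52/85; 33/85 + 52/85 = 1. Resulting codeword lengths (in the order the probabilities were given): (3, 4, 2, 3, 2, 3, 4). L_avg = sum(p_i * l_i) = 14/85*3 + 1/17*4 + 22/85*2 + 16/85*3 + 16/85*2 + 7/85*3 + 1/17*4 = 227/85 = 2.6706

2.6706 bits


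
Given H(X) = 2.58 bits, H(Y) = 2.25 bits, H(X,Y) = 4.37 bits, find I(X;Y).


I(X;Y) = H(X) + H(Y) - H(X,Y) = 2.58 + 2.25 - 4.37 = 0.46

0.46 bits


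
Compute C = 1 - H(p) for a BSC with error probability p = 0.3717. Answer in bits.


H(p) = -p*log2(p) - (1-p)*log2(1-p) = -0.3717*log2(0.3717) - 0.6283*log2(0.6283) = 0.530709 + 0.421259 = 0.952. C = 1 - H(p) = 1 - 0.952 = 0.048

0.048 bits


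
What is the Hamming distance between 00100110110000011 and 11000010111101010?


Count differing positions: ^ ^ ^ . . ^ . . . . ^ ^ . ^ . . ^ = 8 differences

8


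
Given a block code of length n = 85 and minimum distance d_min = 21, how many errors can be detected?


Detection capability = d_min - 1 = 21 - 1 = 20

20 errors


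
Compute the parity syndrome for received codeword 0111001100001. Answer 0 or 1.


Syndrome = XOR of all bits = 0 XOR 1 XOR 1 XOR 1 XOR 0 XOR 0 XOR 1 XOR 1 XOR 0 XOR 0 XOR 0 XOR 0 XOR 1 = 0

0


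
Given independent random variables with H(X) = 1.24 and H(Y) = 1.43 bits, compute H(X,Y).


For independent variables, H(X,Y) = H(X) + H(Y) = 1.24 + 1.43 = 2.67

2.67 bits


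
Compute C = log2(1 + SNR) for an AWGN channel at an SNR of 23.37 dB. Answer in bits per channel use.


SNR_linear = 10^(23.37/10) = 217.2701; C = log2(1 + SNR_linear) = log2(1 + 217.2701) = 7.77

7.77 bits/channel use


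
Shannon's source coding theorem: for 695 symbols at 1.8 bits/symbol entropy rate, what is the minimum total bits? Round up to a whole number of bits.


Minimum bits >= n * H = 695 * 1.8 = 1251.0, rounded up to a whole number of bits = 1251

1251 bits


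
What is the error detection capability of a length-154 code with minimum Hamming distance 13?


Detection capability = d_min - 1 = 13 - 1 = 12

12 errors


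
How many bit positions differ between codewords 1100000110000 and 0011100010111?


Count differing positions: ^ ^ ^ ^ ^ . . ^ . . ^ ^ ^ = 9 differences

9


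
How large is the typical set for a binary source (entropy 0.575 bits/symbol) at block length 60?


log2|A_typical| = nH = 60 * 0.575 = 34.5, so |A_typical| ~ 2^34.5 = 2.430e+10

2.430e+10


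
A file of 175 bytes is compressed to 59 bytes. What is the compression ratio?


Ratio = original / compressed = 175 / 59 = 2.9661

2.9661


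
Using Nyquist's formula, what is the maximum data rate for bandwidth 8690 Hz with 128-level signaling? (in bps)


Rate = 2 * B * log2(M) = 2 * 8690 * 7.0 = 121660.0

121660.0 bps


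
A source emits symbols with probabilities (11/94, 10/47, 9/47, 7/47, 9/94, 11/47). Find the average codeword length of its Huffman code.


Huffman construction (repeatedly merge the two least-probable nodes; each merge adds 1 bit to every symbol beneath it): 9/94 + 11/94 = 10/47; 7/47 + 9/47 = 16/47; 10/47 + 10/47 = 20/47; 11/47 + 16/47 = 27/47; 20/47 + 27/47 = 1. Resulting codeword lengths (in the order the probabilities were given): (3, 2, 3, 3, 3, 2). L_avg = sum(p_i * l_i) = 11/94*3 + 10/47*2 + 9/47*3 + 7/47*3 + 9/94*3 + 11/47*2 = 120/47 = 2.5532

2.5532 bits


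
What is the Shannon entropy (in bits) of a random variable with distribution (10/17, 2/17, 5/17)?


H = -sum(p_i * log2(p_i)). Terms: -(10/17)*log2(10/17) = 0.450315; -(2/17)*log2(2/17) = 0.363231; -(5/17)*log2(5/17) = 0.519275. H = 0.450315 + 0.363231 + 0.519275 = 1.3328

1.3328 bits


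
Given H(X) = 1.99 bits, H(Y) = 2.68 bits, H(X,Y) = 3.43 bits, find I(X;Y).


I(X;Y) = H(X) + H(Y) - H(X,Y) = 1.99 + 2.68 - 3.43 = 1.24

1.24 bits


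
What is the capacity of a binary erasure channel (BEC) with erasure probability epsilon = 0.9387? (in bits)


C = 1 - epsilon = 1 - 0.9387 = 0.0613

0.0613 bits


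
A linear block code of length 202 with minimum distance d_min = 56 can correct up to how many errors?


Correction capability = floor((d-1)/2) = floor((56-1)/2) = 27

27 errors


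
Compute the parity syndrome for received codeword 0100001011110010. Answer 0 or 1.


Syndrome = XOR of all bits = 0 XOR 1 XOR 0 XOR 0 XOR 0 XOR 0 XOR 1 XOR 0 XOR 1 XOR 1 XOR 1 XOR 1 XOR 0 XOR 0 XOR 1 XOR 0 = 1

1


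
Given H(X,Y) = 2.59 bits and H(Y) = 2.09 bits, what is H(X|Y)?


H(X|Y) = H(X,Y) - H(Y) = 2.59 - 2.09 = 0.5

0.5 bits


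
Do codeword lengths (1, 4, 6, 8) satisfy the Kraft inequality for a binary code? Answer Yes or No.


Kraft sum = sum(2^(-l_i)) = 0.582, need <= 1. Result: satisfied (a binary prefix-free code with these lengths exists)

Yes


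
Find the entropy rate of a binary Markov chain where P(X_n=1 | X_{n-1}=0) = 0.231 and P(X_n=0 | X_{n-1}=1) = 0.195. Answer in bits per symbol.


Stationary distribution: pi_0 = p10/(p01+p10) = 0.4577, pi_1 = 0.5423. Entropy rate H' = pi_0*H(p01) + pi_1*H(p10) = 0.4577*0.7798 + 0.5423*0.7118 = 0.7429

0.7429 bits/symbol


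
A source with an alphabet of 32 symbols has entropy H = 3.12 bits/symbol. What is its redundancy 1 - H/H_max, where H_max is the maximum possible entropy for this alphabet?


H_max = log2(K) = log2(32) = 5.0 bits/symbol. Redundancy = 1 - H/H_max = 1 - 3.12/5.0 = 1 - 0.624 = 0.376

0.376


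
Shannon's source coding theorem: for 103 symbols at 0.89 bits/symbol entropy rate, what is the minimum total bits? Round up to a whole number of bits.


Minimum bits >= n * H = 103 * 0.89 = 91.67, rounded up to a whole number of bits = 92

92 bits


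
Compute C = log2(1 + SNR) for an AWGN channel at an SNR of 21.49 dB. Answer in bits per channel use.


SNR_linear = 10^(21.49/10) = 140.9289; C = log2(1 + SNR_linear) = log2(1 + 140.9289) = 7.149

7.149 bits/channel use


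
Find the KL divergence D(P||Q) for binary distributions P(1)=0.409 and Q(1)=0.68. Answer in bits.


KL = p*log2(p/q) + (1-p)*log2((1-p)/(1-q)) = 0.409*log2(0.409/0.68) + 0.591*log2(0.591/0.32) = 0.2231

0.2231 bits


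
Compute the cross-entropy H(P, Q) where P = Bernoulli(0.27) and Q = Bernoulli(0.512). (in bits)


H(P,Q) = -p*log2(q) - (1-p)*log2(1-q). -0.27*log2(0.512) = 0.260762; -0.73*log2(0.488) = 0.755584. H(P,Q) = 0.260762 + 0.755584 = 1.0163

1.0163 bits


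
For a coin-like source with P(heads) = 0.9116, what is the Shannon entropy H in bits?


H = -p*log2(p) - (1-p)*log2(1-p). -0.9116*log2(0.9116) = 0.121723; -0.0884*log2(0.0884) = 0.309383. H = 0.121723 + 0.309383 = 0.4311

0.4311 bits


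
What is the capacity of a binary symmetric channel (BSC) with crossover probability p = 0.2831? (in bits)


H(p) = -p*log2(p) - (1-p)*log2(1-p) = -0.2831*log2(0.2831) - 0.7169*log2(0.7169) = 0.515416 + 0.344224 = 0.8596. C = 1 - H(p) = 1 - 0.8596 = 0.1404

0.1404 bits


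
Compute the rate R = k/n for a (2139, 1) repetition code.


Rate = k/n = 1/2139

1/2139


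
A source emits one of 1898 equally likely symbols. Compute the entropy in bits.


H = log2(n) = log2(1898) = 10.8903

10.8903 bits


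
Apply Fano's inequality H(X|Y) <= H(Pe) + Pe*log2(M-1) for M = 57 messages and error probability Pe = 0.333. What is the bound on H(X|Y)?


H(Pe) = -Pe*log2(Pe) - (1-Pe)*log2(1-Pe) = -0.333*log2(0.333) - 0.667*log2(0.667) = 0.528273 + 0.389689 = 0.918. Pe*log2(M-1) = 0.333*log2(56) = 1.933849. Bound = H(Pe) + Pe*log2(M-1) = 0.528273 + 0.389689 + 1.933849 = 2.8518

2.8518 bits


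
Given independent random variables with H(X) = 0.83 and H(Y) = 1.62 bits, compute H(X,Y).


For independent variables, H(X,Y) = H(X) + H(Y) = 0.83 + 1.62 = 2.45

2.45 bits


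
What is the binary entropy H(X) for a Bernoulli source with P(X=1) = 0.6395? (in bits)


H = -p*log2(p) - (1-p)*log2(1-p). -0.6395*log2(0.6395) = 0.412467; -0.3605*log2(0.3605) = 0.530630. H = 0.412467 + 0.530630 = 0.9431

0.9431 bits


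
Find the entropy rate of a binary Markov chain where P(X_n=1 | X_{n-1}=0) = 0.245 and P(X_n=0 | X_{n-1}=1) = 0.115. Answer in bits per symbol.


Stationary distribution: pi_0 = p10/(p01+p10) = 0.3194, pi_1 = 0.6806. Entropy rate H' = pi_0*H(p01) + pi_1*H(p10) = 0.3194*0.8033 + 0.6806*0.5148 = 0.607

0.607 bits/symbol


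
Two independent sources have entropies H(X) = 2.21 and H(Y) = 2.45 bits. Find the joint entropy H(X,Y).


For independent variables, H(X,Y) = H(X) + H(Y) = 2.21 + 2.45 = 4.66

4.66 bits


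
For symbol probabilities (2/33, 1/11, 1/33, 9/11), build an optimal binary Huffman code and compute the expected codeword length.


Huffman construction (repeatedly merge the two least-probable nodes; each merge adds 1 bit to every symbol beneath it): 1/33 + 2/33 = 1/11; 1/11 + 1/11 = 2/11; 2/11 + 9/11 = 1. Resulting codeword lengths (in the order the probabilities were given): (3, 2, 3, 1). L_avg = sum(p_i * l_i) = 2/33*3 + 1/11*2 + 1/33*3 + 9/11*1 = 14/11 = 1.2727

1.2727 bits


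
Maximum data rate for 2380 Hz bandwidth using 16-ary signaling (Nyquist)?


Rate = 2 * B * log2(M) = 2 * 2380 * 4.0 = 19040.0

19040.0 bps


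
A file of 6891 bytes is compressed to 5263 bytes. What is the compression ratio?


Ratio = original / compressed = 6891 / 5263 = 1.3093

1.3093


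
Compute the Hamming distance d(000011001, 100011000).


Count differing positions: ^ . . . . . . . ^ = 2 differences

2


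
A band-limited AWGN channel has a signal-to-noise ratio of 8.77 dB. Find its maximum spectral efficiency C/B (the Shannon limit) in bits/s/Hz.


SNR_linear = 10^(8.77/10) = 7.5336; C/B = log2(1 + SNR_linear) = log2(1 + 7.5336) = 3.0931

3.0931 bits/s/Hz


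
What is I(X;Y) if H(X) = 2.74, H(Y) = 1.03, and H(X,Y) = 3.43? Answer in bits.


I(X;Y) = H(X) + H(Y) - H(X,Y) = 2.74 + 1.03 - 3.43 = 0.34

0.34 bits


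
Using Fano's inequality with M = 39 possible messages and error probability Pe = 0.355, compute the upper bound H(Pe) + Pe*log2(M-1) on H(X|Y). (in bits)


H(Pe) = -Pe*log2(Pe) - (1-Pe)*log2(1-Pe) = -0.355*log2(0.355) - 0.645*log2(0.645) = 0.530409 + 0.408046 = 0.9385. Pe*log2(M-1) = 0.355*log2(38) = 1.863014. Bound = H(Pe) + Pe*log2(M-1) = 0.530409 + 0.408046 + 1.863014 = 2.8015

2.8015 bits


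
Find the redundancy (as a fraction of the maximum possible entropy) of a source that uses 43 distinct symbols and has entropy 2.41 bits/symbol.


H_max = log2(K) = log2(43) = 5.4263 bits/symbol. Redundancy = 1 - H/H_max = 1 - 2.41/5.4263 = 1 - 0.4441 = 0.5559

0.5559


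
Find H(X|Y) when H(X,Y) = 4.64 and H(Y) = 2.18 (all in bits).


H(X|Y) = H(X,Y) - H(Y) = 4.64 - 2.18 = 2.46

2.46 bits


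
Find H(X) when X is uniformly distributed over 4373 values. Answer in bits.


H = log2(n) = log2(4373) = 12.0944

12.0944 bits


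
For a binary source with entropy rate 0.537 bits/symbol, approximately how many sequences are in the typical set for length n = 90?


log2|A_typical| = nH = 90 * 0.537 = 48.33, so |A_typical| ~ 2^48.33 = 3.538e+14

3.538e+14


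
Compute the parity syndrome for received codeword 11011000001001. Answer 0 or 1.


Syndrome = XOR of all bits = 1 XOR 1 XOR 0 XOR 1 XOR 1 XOR 0 XOR 0 XOR 0 XOR 0 XOR 0 XOR 1 XOR 0 XOR 0 XOR 1 = 0

0


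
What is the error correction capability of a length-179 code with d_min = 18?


Correction capability = floor((d-1)/2) = floor((18-1)/2) = 8

8 errors


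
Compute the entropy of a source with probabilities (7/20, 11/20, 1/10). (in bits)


H = -sum(p_i * log2(p_i)). Terms: -(7/20)*log2(7/20) = 0.530101; -(11/20)*log2(11/20) = 0.474373; -(1/10)*log2(1/10) = 0.332193. H = 0.530101 + 0.474373 + 0.332193 = 1.3367

1.3367 bits


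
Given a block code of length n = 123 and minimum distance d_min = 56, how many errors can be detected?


Detection capability = d_min - 1 = 56 - 1 = 55

55 errors


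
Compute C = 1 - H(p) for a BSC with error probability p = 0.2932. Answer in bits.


H(p) = -p*log2(p) - (1-p)*log2(1-p) = -0.2932*log2(0.2932) - 0.7068*log2(0.7068) = 0.518977 + 0.353842 = 0.8728. C = 1 - H(p) = 1 - 0.8728 = 0.1272

0.1272 bits


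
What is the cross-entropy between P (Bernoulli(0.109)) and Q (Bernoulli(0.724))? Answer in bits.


H(P,Q) = -p*log2(q) - (1-p)*log2(1-q). -0.109*log2(0.724) = 0.050787; -0.891*log2(0.276) = 1.654819. H(P,Q) = 0.050787 + 1.654819 = 1.7056

1.7056 bits


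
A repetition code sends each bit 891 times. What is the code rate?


Rate = k/n = 1/891

1/891


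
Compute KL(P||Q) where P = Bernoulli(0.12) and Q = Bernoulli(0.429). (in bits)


KL = p*log2(p/q) + (1-p)*log2((1-p)/(1-q)) = 0.12*log2(0.12/0.429) + 0.88*log2(0.88/0.571) = 0.3286

0.3286 bits


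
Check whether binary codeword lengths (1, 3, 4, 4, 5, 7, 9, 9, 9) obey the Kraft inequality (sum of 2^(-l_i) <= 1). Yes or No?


Kraft sum = sum(2^(-l_i)) = 0.7949, need <= 1. Result: satisfied (a binary prefix-free code with these lengths exists)

Yes


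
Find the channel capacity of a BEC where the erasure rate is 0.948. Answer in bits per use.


C = 1 - epsilon = 1 - 0.948 = 0.052

0.052 bits


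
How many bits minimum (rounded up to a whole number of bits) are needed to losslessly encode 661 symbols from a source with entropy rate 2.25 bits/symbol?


Minimum bits >= n * H = 661 * 2.25 = 1487.25, rounded up to a whole number of bits = 1488

1488 bits


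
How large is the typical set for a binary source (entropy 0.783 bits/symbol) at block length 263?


log2|A_typical| = nH = 263 * 0.783 = 205.929, so |A_typical| ~ 2^205.929 = 9.791e+61

9.791e+61


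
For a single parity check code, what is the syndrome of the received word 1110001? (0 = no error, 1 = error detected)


Syndrome = XOR of all bits = 1 XOR 1 XOR 1 XOR 0 XOR 0 XOR 0 XOR 1 = 0

0


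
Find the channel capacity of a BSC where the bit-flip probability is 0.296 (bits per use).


H(p) = -p*log2(p) - (1-p)*log2(1-p) = -0.296*log2(0.296) - 0.704*log2(0.704) = 0.519874 + 0.356472 = 0.8763. C = 1 - H(p) = 1 - 0.8763 = 0.1237

0.1237 bits


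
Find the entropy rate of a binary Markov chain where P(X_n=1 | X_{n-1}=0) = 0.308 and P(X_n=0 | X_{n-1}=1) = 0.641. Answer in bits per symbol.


Stationary distribution: pi_0 = p10/(p01+p10) = 0.6754, pi_1 = 0.3246. Entropy rate H' = pi_0*H(p01) + pi_1*H(p10) = 0.6754*0.8909 + 0.3246*0.9418 = 0.9074

0.9074 bits/symbol


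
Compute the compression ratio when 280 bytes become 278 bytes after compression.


Ratio = original / compressed = 280 / 278 = 1.0072

1.0072


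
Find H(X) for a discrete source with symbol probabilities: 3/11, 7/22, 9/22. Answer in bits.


H = -sum(p_i * log2(p_i)). Terms: -(3/11)*log2(3/11) = 0.511219; -(7/22)*log2(7/22) = 0.525661; -(9/22)*log2(9/22) = 0.527525. H = 0.511219 + 0.525661 + 0.527525 = 1.5644

1.5644 bits


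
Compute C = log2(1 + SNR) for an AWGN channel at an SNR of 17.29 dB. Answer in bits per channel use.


SNR_linear = 10^(17.29/10) = 53.5797; C = log2(1 + SNR_linear) = log2(1 + 53.5797) = 5.7703

5.7703 bits/channel use


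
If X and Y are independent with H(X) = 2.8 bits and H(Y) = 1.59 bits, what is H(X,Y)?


For independent variables, H(X,Y) = H(X) + H(Y) = 2.8 + 1.59 = 4.39

4.39 bits


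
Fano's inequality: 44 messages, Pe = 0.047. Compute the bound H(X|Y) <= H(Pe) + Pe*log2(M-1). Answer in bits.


H(Pe) = -Pe*log2(Pe) - (1-Pe)*log2(1-Pe) = -0.047*log2(0.047) - 0.953*log2(0.953) = 0.207326 + 0.066188 = 0.2735. Pe*log2(M-1) = 0.047*log2(43) = 0.255034. Bound = H(Pe) + Pe*log2(M-1) = 0.207326 + 0.066188 + 0.255034 = 0.5285

0.5285 bits


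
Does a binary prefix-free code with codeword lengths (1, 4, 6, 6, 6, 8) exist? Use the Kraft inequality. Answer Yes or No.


Kraft sum = sum(2^(-l_i)) = 0.6133, need <= 1. Result: satisfied (a binary prefix-free code with these lengths exists)

Yes


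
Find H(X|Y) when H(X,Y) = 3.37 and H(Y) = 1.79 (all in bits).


H(X|Y) = H(X,Y) - H(Y) = 3.37 - 1.79 = 1.58

1.58 bits


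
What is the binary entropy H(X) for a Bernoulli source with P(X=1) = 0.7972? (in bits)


H = -p*log2(p) - (1-p)*log2(1-p). -0.7972*log2(0.7972) = 0.260674; -0.2028*log2(0.2028) = 0.466819. H = 0.260674 + 0.466819 = 0.7275

0.7275 bits


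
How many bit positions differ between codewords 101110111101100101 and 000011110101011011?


Count differing positions: ^ . ^ ^ . ^ . . ^ . . . ^ ^ ^ ^ ^ . = 10 differences

10


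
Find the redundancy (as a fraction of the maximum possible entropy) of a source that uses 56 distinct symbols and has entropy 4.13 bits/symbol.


H_max = log2(K) = log2(56) = 5.8074 bits/symbol. Redundancy = 1 - H/H_max = 1 - 4.13/5.8074 = 1 - 0.7112 = 0.2888

0.2888


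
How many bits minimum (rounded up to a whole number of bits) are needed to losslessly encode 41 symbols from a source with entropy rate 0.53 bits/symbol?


Minimum bits >= n * H = 41 * 0.53 = 21.73, rounded up to a whole number of bits = 22

22 bits


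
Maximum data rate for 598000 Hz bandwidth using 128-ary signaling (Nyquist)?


Rate = 2 * B * log2(M) = 2 * 598000 * 7.0 = 8372000.0

8372000.0 bps


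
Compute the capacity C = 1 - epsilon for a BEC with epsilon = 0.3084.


C = 1 - epsilon = 1 - 0.3084 = 0.6916

0.6916 bits


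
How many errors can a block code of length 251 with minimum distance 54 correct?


Correction capability = floor((d-1)/2) = floor((54-1)/2) = 26

26 errors


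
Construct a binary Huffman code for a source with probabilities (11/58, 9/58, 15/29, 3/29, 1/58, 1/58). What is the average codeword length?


Huffman construction (repeatedly merge the two least-probable nodes; each merge adds 1 bit to every symbol beneath it): 1/58 + 1/58 = 1/29; 1/29 + 3/29 = 4/29; 4/29 + 9/58 = 17/58; 11/58 + 17/58 = 14/29; 14/29 + 15/29 = 1. Resulting codeword lengths (in the order the probabilities were given): (2, 3, 1, 4, 5, 5). L_avg = sum(p_i * l_i) = 11/58*2 + 9/58*3 + 15/29*1 + 3/29*4 + 1/58*5 + 1/58*5 = 113/58 = 1.9483

1.9483 bits


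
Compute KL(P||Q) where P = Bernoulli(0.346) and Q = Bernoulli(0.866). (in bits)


KL = p*log2(p/q) + (1-p)*log2((1-p)/(1-q)) = 0.346*log2(0.346/0.866) + 0.654*log2(0.654/0.134) = 1.0378

1.0378 bits


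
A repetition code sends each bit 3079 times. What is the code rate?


Rate = k/n = 1/3079

1/3079


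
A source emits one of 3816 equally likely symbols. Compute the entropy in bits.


H = log2(n) = log2(3816) = 11.8978

11.8978 bits


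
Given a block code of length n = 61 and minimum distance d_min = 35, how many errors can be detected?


Detection capability = d_min - 1 = 35 - 1 = 34

34 errors


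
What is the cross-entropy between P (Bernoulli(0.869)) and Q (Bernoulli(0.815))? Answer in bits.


H(P,Q) = -p*log2(q) - (1-p)*log2(1-q). -0.869*log2(0.815) = 0.256466; -0.131*log2(0.185) = 0.318907. H(P,Q) = 0.256466 + 0.318907 = 0.5754

0.5754 bits


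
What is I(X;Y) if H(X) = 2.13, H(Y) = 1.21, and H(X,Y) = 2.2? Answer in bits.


I(X;Y) = H(X) + H(Y) - H(X,Y) = 2.13 + 1.21 - 2.2 = 1.14

1.14 bits


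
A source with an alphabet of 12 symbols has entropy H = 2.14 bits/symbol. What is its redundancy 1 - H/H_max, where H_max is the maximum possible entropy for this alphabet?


H_max = log2(K) = log2(12) = 3.585 bits/symbol. Redundancy = 1 - H/H_max = 1 - 2.14/3.585 = 1 - 0.5969 = 0.4031

0.4031


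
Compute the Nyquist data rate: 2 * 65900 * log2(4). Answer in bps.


Rate = 2 * B * log2(M) = 2 * 65900 * 2.0 = 263600.0

263600.0 bps


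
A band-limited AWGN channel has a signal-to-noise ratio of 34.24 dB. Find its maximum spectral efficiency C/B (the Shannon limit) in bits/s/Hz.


SNR_linear = 10^(34.24/10) = 2654.6056; C/B = log2(1 + SNR_linear) = log2(1 + 2654.6056) = 11.3748

11.3748 bits/s/Hz


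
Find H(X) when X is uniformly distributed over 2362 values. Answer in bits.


H = log2(n) = log2(2362) = 11.2058

11.2058 bits


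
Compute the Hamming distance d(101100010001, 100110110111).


Count differing positions: . . ^ . ^ . ^ . . ^ ^ . = 5 differences

5


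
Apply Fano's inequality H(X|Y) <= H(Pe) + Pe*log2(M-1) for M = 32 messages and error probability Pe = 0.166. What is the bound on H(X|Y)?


H(Pe) = -Pe*log2(Pe) - (1-Pe)*log2(1-Pe) = -0.166*log2(0.166) - 0.834*log2(0.834) = 0.430064 + 0.218409 = 0.6485. Pe*log2(M-1) = 0.166*log2(31) = 0.822397. Bound = H(Pe) + Pe*log2(M-1) = 0.430064 + 0.218409 + 0.822397 = 1.4709

1.4709 bits


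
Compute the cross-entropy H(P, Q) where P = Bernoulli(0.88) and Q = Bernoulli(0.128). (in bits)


H(P,Q) = -p*log2(q) - (1-p)*log2(1-q). -0.88*log2(0.128) = 2.609890; -0.12*log2(0.872) = 0.023712. H(P,Q) = 2.609890 + 0.023712 = 2.6336

2.6336 bits


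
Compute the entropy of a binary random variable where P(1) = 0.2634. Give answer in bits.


H = -p*log2(p) - (1-p)*log2(1-p). -0.2634*log2(0.2634) = 0.506959; -0.7366*log2(0.7366) = 0.324875. H = 0.506959 + 0.324875 = 0.8318

0.8318 bits


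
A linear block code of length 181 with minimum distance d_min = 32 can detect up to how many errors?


Detection capability = d_min - 1 = 32 - 1 = 31

31 errors


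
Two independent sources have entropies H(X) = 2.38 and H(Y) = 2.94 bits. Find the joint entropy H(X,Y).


For independent variables, H(X,Y) = H(X) + H(Y) = 2.38 + 2.94 = 5.32

5.32 bits


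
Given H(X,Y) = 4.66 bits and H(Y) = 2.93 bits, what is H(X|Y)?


H(X|Y) = H(X,Y) - H(Y) = 4.66 - 2.93 = 1.73

1.73 bits


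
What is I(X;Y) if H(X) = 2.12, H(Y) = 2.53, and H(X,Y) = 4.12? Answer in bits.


I(X;Y) = H(X) + H(Y) - H(X,Y) = 2.12 + 2.53 - 4.12 = 0.53

0.53 bits


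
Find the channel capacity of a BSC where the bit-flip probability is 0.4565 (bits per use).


H(p) = -p*log2(p) - (1-p)*log2(1-p) = -0.4565*log2(0.4565) - 0.5435*log2(0.5435) = 0.516444 + 0.478089 = 0.9945. C = 1 - H(p) = 1 - 0.9945 = 0.0055

0.0055 bits


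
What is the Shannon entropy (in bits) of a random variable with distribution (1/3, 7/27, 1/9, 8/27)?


H = -sum(p_i * log2(p_i)). Terms: -(1/3)*log2(1/3) = 0.528321; -(7/27)*log2(7/27) = 0.504916; -(1/9)*log2(1/9) = 0.352214; -(8/27)*log2(8/27) = 0.519967. H = 0.528321 + 0.504916 + 0.352214 + 0.519967 = 1.9054

1.9054 bits


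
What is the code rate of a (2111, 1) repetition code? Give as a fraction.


Rate = k/n = 1/2111

1/2111


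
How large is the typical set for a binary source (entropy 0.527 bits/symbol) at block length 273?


log2|A_typical| = nH = 273 * 0.527 = 143.871, so |A_typical| ~ 2^143.871 = 2.039e+43

2.039e+43


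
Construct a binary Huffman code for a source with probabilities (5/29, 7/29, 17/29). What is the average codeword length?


Huffman construction (repeatedly merge the two least-probable nodes; each merge adds 1 bit to every symbol beneath it): 5/29 + 7/29 = 12/29; 12/29 + 17/29 = 1. Resulting codeword lengths (in the order the probabilities were given): (2, 2, 1). L_avg = sum(p_i * l_i) = 5/29*2 + 7/29*2 + 17/29*1 = 41/29 = 1.4138

1.4138 bits


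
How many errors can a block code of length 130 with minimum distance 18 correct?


Correction capability = floor((d-1)/2) = floor((18-1)/2) = 8

8 errors


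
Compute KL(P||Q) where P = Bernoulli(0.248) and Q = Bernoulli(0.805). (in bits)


KL = p*log2(p/q) + (1-p)*log2((1-p)/(1-q)) = 0.248*log2(0.248/0.805) + 0.752*log2(0.752/0.195) = 1.0431

1.0431 bits


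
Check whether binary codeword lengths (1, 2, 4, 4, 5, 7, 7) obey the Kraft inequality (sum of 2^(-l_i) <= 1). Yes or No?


Kraft sum = sum(2^(-l_i)) = 0.9219, need <= 1. Result: satisfied (a binary prefix-free code with these lengths exists)

Yes


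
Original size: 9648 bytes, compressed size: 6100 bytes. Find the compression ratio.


Ratio = original / compressed = 9648 / 6100 = 1.5816

1.5816


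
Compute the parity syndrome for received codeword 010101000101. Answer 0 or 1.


Syndrome = XOR of all bits = 0 XOR 1 XOR 0 XOR 1 XOR 0 XOR 1 XOR 0 XOR 0 XOR 0 XOR 1 XOR 0 XOR 1 = 1

1


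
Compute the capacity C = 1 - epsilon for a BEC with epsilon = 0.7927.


C = 1 - epsilon = 1 - 0.7927 = 0.2073

0.2073 bits


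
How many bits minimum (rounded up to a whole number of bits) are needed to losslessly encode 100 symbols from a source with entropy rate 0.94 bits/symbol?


Minimum bits >= n * H = 100 * 0.94 = 94.0, rounded up to a whole number of bits = 94

94 bits


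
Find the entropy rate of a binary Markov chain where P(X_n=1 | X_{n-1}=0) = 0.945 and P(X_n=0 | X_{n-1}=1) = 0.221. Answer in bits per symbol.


Stationary distribution: pi_0 = p10/(p01+p10) = 0.1895, pi_1 = 0.8105. Entropy rate H' = pi_0*H(p01) + pi_1*H(p10) = 0.1895*0.3073 + 0.8105*0.762 = 0.6758

0.6758 bits/symbol


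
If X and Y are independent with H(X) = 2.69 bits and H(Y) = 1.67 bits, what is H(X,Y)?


For independent variables, H(X,Y) = H(X) + H(Y) = 2.69 + 1.67 = 4.36

4.36 bits


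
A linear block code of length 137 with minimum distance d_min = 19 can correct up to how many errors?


Correction capability = floor((d-1)/2) = floor((19-1)/2) = 9

9 errors


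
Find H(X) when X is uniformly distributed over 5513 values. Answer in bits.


H = log2(n) = log2(5513) = 12.4286

12.4286 bits


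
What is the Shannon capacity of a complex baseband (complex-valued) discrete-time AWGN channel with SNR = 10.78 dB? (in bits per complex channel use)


SNR_linear = 10^(10.78/10) = 11.9674; C = log2(1 + SNR_linear) = log2(1 + 11.9674) = 3.6968

3.6968 bits/channel use


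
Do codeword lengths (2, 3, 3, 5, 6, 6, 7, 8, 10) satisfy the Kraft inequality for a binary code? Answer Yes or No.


Kraft sum = sum(2^(-l_i)) = 0.5752, need <= 1. Result: satisfied (a binary prefix-free code with these lengths exists)

Yes


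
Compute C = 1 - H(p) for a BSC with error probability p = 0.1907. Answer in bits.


H(p) = -p*log2(p) - (1-p)*log2(1-p) = -0.1907*log2(0.1907) - 0.8093*log2(0.8093) = 0.455892 + 0.247042 = 0.7029. C = 1 - H(p) = 1 - 0.7029 = 0.2971

0.2971 bits


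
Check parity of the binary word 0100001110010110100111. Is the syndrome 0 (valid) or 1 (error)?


Syndrome = XOR of all bits = 0 XOR 1 XOR 0 XOR 0 XOR 0 XOR 0 XOR 1 XOR 1 XOR 1 XOR 0 XOR 0 XOR 1 XOR 0 XOR 1 XOR 1 XOR 0 XOR 1 XOR 0 XOR 0 XOR 1 XOR 1 XOR 1 = 1

1


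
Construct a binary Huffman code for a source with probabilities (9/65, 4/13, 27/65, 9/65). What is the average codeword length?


Huffman construction (repeatedly merge the two least-probable nodes; each merge adds 1 bit to every symbol beneath it): 9/65 + 9/65 = 18/65; 18/65 + 4/13 = 38/65; 27/65 + 38/65 = 1. Resulting codeword lengths (in the order the probabilities were given): (3, 2, 1, 3). L_avg = sum(p_i * l_i) = 9/65*3 + 4/13*2 + 27/65*1 + 9/65*3 = 121/65 = 1.8615

1.8615 bits


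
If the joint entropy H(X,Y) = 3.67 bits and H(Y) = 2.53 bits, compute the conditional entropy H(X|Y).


H(X|Y) = H(X,Y) - H(Y) = 3.67 - 2.53 = 1.14

1.14 bits


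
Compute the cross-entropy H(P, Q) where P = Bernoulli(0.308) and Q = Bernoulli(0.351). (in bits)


H(P,Q) = -p*log2(q) - (1-p)*log2(1-q). -0.308*log2(0.351) = 0.465221; -0.692*log2(0.649) = 0.431607. H(P,Q) = 0.465221 + 0.431607 = 0.8968

0.8968 bits


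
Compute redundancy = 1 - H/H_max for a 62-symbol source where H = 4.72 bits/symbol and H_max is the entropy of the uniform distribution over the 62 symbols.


H_max = log2(K) = log2(62) = 5.9542 bits/symbol. Redundancy = 1 - H/H_max = 1 - 4.72/5.9542 = 1 - 0.7927 = 0.2073

0.2073


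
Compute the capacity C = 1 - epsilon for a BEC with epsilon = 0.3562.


C = 1 - epsilon = 1 - 0.3562 = 0.6438

0.6438 bits


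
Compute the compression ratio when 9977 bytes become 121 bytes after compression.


Ratio = original / compressed = 9977 / 121 = 82.4545

82.4545


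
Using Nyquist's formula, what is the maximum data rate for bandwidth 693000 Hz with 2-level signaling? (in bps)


Rate = 2 * B * log2(M) = 2 * 693000 * 1.0 = 1386000.0

1386000.0 bps


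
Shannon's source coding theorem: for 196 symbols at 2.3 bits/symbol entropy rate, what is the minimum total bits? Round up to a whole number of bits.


Minimum bits >= n * H = 196 * 2.3 = 450.8, rounded up to a whole number of bits = 451

451 bits


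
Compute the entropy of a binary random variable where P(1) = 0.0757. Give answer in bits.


H = -p*log2(p) - (1-p)*log2(1-p). -0.0757*log2(0.0757) = 0.281874; -0.9243*log2(0.9243) = 0.104970. H = 0.281874 + 0.104970 = 0.3868

0.3868 bits


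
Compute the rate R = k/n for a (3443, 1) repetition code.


Rate = k/n = 1/3443

1/3443


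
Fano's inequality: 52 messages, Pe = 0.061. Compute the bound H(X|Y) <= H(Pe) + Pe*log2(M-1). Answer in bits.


H(Pe) = -Pe*log2(Pe) - (1-Pe)*log2(1-Pe) = -0.061*log2(0.061) - 0.939*log2(0.939) = 0.246138 + 0.085264 = 0.3314. Pe*log2(M-1) = 0.061*log2(51) = 0.346018. Bound = H(Pe) + Pe*log2(M-1) = 0.246138 + 0.085264 + 0.346018 = 0.6774

0.6774 bits
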